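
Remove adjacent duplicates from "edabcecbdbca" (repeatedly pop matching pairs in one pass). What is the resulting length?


Input: edabcecbdbca
Stack-based adjacent duplicate removal:
  Read 'e': push. Stack: e
  Read 'd': push. Stack: ed
  Read 'a': push. Stack: eda
  Read 'b': push. Stack: edab
  Read 'c': push. Stack: edabc
  Read 'e': push. Stack: edabce
  Read 'c': push. Stack: edabcec
  Read 'b': push. Stack: edabcecb
  Read 'd': push. Stack: edabcecbd
  Read 'b': push. Stack: edabcecbdb
  Read 'c': push. Stack: edabcecbdbc
  Read 'a': push. Stack: edabcecbdbca
Final stack: "edabcecbdbca" (length 12)

12


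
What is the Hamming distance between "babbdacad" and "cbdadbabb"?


Comparing "babbdacad" and "cbdadbabb" position by position:
  Position 0: 'b' vs 'c' => differ
  Position 1: 'a' vs 'b' => differ
  Position 2: 'b' vs 'd' => differ
  Position 3: 'b' vs 'a' => differ
  Position 4: 'd' vs 'd' => same
  Position 5: 'a' vs 'b' => differ
  Position 6: 'c' vs 'a' => differ
  Position 7: 'a' vs 'b' => differ
  Position 8: 'd' vs 'b' => differ
Total differences (Hamming distance): 8

8


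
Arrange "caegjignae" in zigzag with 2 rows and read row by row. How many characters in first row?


Zigzag "caegjignae" into 2 rows:
Placing characters:
  'c' => row 0
  'a' => row 1
  'e' => row 0
  'g' => row 1
  'j' => row 0
  'i' => row 1
  'g' => row 0
  'n' => row 1
  'a' => row 0
  'e' => row 1
Rows:
  Row 0: "cejga"
  Row 1: "agine"
First row length: 5

5


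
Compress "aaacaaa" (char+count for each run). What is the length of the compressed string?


Input: aaacaaa
Runs:
  'a' x 3 => "a3"
  'c' x 1 => "c1"
  'a' x 3 => "a3"
Compressed: "a3c1a3"
Compressed length: 6

6


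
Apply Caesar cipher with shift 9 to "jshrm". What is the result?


Caesar cipher: shift "jshrm" by 9
  'j' (pos 9) + 9 = pos 18 = 's'
  's' (pos 18) + 9 = pos 1 = 'b'
  'h' (pos 7) + 9 = pos 16 = 'q'
  'r' (pos 17) + 9 = pos 0 = 'a'
  'm' (pos 12) + 9 = pos 21 = 'v'
Result: sbqav

sbqav


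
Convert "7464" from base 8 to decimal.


Input: "7464" in base 8
Positional expansion:
  Digit '7' (value 7) x 8^3 = 3584
  Digit '4' (value 4) x 8^2 = 256
  Digit '6' (value 6) x 8^1 = 48
  Digit '4' (value 4) x 8^0 = 4
Sum = 3892

3892


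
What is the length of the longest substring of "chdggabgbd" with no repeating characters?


Input: "chdggabgbd"
Sliding window (track last position of each char):
  Position 0 ('c'): window [0,0] length 1 -- new best
  Position 1 ('h'): window [0,1] length 2 -- new best
  Position 2 ('d'): window [0,2] length 3 -- new best
  Position 3 ('g'): window [0,3] length 4 -- new best
  Position 4 ('g'): repeat (last at 3), move window start to 4
  Position 4 ('g'): window [4,4] length 1
  Position 5 ('a'): window [4,5] length 2
  Position 6 ('b'): window [4,6] length 3
  Position 7 ('g'): repeat (last at 4), move window start to 5
  Position 7 ('g'): window [5,7] length 3
  Position 8 ('b'): repeat (last at 6), move window start to 7
  Position 8 ('b'): window [7,8] length 2
  Position 9 ('d'): window [7,9] length 3
Longest substring with no repeats: "chdg" with length 4

4


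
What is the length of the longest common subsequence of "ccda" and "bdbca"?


LCS of "ccda" and "bdbca"
DP table:
           b    d    b    c    a
      0    0    0    0    0    0
  c   0    0    0    0    1    1
  c   0    0    0    0    1    1
  d   0    0    1    1    1    1
  a   0    0    1    1    1    2
LCS length = dp[4][5] = 2

2


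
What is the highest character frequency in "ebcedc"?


Input: ebcedc
Character counts:
  'b': 1
  'c': 2
  'd': 1
  'e': 2
Maximum frequency: 2

2


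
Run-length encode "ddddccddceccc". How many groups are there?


Input: ddddccddceccc
Scanning for consecutive runs:
  Group 1: 'd' x 4 (positions 0-3)
  Group 2: 'c' x 2 (positions 4-5)
  Group 3: 'd' x 2 (positions 6-7)
  Group 4: 'c' x 1 (positions 8-8)
  Group 5: 'e' x 1 (positions 9-9)
  Group 6: 'c' x 3 (positions 10-12)
Total groups: 6

6


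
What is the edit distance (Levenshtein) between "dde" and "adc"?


Computing edit distance: "dde" -> "adc"
DP table:
           a    d    c
      0    1    2    3
  d   1    1    1    2
  d   2    2    1    2
  e   3    3    2    2
Edit distance = dp[3][3] = 2

2


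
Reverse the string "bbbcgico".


Input: bbbcgico
Reading characters right to left:
  Position 7: 'o'
  Position 6: 'c'
  Position 5: 'i'
  Position 4: 'g'
  Position 3: 'c'
  Position 2: 'b'
  Position 1: 'b'
  Position 0: 'b'
Reversed: ocigcbbb

ocigcbbb


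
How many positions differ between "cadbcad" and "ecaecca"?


Comparing "cadbcad" and "ecaecca" position by position:
  Position 0: 'c' vs 'e' => DIFFER
  Position 1: 'a' vs 'c' => DIFFER
  Position 2: 'd' vs 'a' => DIFFER
  Position 3: 'b' vs 'e' => DIFFER
  Position 4: 'c' vs 'c' => same
  Position 5: 'a' vs 'c' => DIFFER
  Position 6: 'd' vs 'a' => DIFFER
Positions that differ: 6

6


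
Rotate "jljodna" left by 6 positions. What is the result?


Input: "jljodna", rotate left by 6
First 6 characters: "jljodn"
Remaining characters: "a"
Concatenate remaining + first: "a" + "jljodn" = "ajljodn"

ajljodn


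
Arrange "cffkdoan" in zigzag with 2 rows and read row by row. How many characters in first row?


Zigzag "cffkdoan" into 2 rows:
Placing characters:
  'c' => row 0
  'f' => row 1
  'f' => row 0
  'k' => row 1
  'd' => row 0
  'o' => row 1
  'a' => row 0
  'n' => row 1
Rows:
  Row 0: "cfda"
  Row 1: "fkon"
First row length: 4

4


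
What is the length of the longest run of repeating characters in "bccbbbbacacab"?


Input: "bccbbbbacacab"
Scanning for longest run:
  Position 1 ('c'): new char, reset run to 1
  Position 2 ('c'): continues run of 'c', length=2
  Position 3 ('b'): new char, reset run to 1
  Position 4 ('b'): continues run of 'b', length=2
  Position 5 ('b'): continues run of 'b', length=3
  Position 6 ('b'): continues run of 'b', length=4
  Position 7 ('a'): new char, reset run to 1
  Position 8 ('c'): new char, reset run to 1
  Position 9 ('a'): new char, reset run to 1
  Position 10 ('c'): new char, reset run to 1
  Position 11 ('a'): new char, reset run to 1
  Position 12 ('b'): new char, reset run to 1
Longest run: 'b' with length 4

4


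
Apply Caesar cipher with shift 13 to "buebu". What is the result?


Caesar cipher: shift "buebu" by 13
  'b' (pos 1) + 13 = pos 14 = 'o'
  'u' (pos 20) + 13 = pos 7 = 'h'
  'e' (pos 4) + 13 = pos 17 = 'r'
  'b' (pos 1) + 13 = pos 14 = 'o'
  'u' (pos 20) + 13 = pos 7 = 'h'
Result: ohroh

ohroh


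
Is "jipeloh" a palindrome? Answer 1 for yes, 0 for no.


Input: jipeloh
Reversed: holepij
  Compare pos 0 ('j') with pos 6 ('h'): MISMATCH
  Compare pos 1 ('i') with pos 5 ('o'): MISMATCH
  Compare pos 2 ('p') with pos 4 ('l'): MISMATCH
Result: not a palindrome

0


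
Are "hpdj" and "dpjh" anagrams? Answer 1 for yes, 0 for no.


Strings: "hpdj", "dpjh"
Sorted first:  dhjp
Sorted second: dhjp
Sorted forms match => anagrams

1


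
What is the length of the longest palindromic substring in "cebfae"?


Input: "cebfae"
Checking substrings for palindromes:
  No multi-char palindromic substrings found
Longest palindromic substring: "c" with length 1

1


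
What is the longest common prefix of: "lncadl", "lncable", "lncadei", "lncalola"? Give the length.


Words: lncadl, lncable, lncadei, lncalola
  Position 0: all 'l' => match
  Position 1: all 'n' => match
  Position 2: all 'c' => match
  Position 3: all 'a' => match
  Position 4: ('d', 'b', 'd', 'l') => mismatch, stop
LCP = "lnca" (length 4)

4


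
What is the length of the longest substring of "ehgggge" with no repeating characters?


Input: "ehgggge"
Sliding window (track last position of each char):
  Position 0 ('e'): window [0,0] length 1 -- new best
  Position 1 ('h'): window [0,1] length 2 -- new best
  Position 2 ('g'): window [0,2] length 3 -- new best
  Position 3 ('g'): repeat (last at 2), move window start to 3
  Position 3 ('g'): window [3,3] length 1
  Position 4 ('g'): repeat (last at 3), move window start to 4
  Position 4 ('g'): window [4,4] length 1
  Position 5 ('g'): repeat (last at 4), move window start to 5
  Position 5 ('g'): window [5,5] length 1
  Position 6 ('e'): window [5,6] length 2
Longest substring with no repeats: "ehg" with length 3

3


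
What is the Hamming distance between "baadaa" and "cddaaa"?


Comparing "baadaa" and "cddaaa" position by position:
  Position 0: 'b' vs 'c' => differ
  Position 1: 'a' vs 'd' => differ
  Position 2: 'a' vs 'd' => differ
  Position 3: 'd' vs 'a' => differ
  Position 4: 'a' vs 'a' => same
  Position 5: 'a' vs 'a' => same
Total differences (Hamming distance): 4

4


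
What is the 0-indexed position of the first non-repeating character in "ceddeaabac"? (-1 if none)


Input: ceddeaabac
Character frequencies:
  'a': 3
  'b': 1
  'c': 2
  'd': 2
  'e': 2
Scanning left to right for freq == 1:
  Position 0 ('c'): freq=2, skip
  Position 1 ('e'): freq=2, skip
  Position 2 ('d'): freq=2, skip
  Position 3 ('d'): freq=2, skip
  Position 4 ('e'): freq=2, skip
  Position 5 ('a'): freq=3, skip
  Position 6 ('a'): freq=3, skip
  Position 7 ('b'): unique! => answer = 7

7


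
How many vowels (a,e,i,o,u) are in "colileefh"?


Input: colileefh
Checking each character:
  'c' at position 0: consonant
  'o' at position 1: vowel (running total: 1)
  'l' at position 2: consonant
  'i' at position 3: vowel (running total: 2)
  'l' at position 4: consonant
  'e' at position 5: vowel (running total: 3)
  'e' at position 6: vowel (running total: 4)
  'f' at position 7: consonant
  'h' at position 8: consonant
Total vowels: 4

4


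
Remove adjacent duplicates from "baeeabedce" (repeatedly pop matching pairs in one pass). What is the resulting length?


Input: baeeabedce
Stack-based adjacent duplicate removal:
  Read 'b': push. Stack: b
  Read 'a': push. Stack: ba
  Read 'e': push. Stack: bae
  Read 'e': matches stack top 'e' => pop. Stack: ba
  Read 'a': matches stack top 'a' => pop. Stack: b
  Read 'b': matches stack top 'b' => pop. Stack: (empty)
  Read 'e': push. Stack: e
  Read 'd': push. Stack: ed
  Read 'c': push. Stack: edc
  Read 'e': push. Stack: edce
Final stack: "edce" (length 4)

4


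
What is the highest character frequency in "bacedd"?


Input: bacedd
Character counts:
  'a': 1
  'b': 1
  'c': 1
  'd': 2
  'e': 1
Maximum frequency: 2

2


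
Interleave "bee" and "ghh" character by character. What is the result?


Interleaving "bee" and "ghh":
  Position 0: 'b' from first, 'g' from second => "bg"
  Position 1: 'e' from first, 'h' from second => "eh"
  Position 2: 'e' from first, 'h' from second => "eh"
Result: bgeheh

bgeheh


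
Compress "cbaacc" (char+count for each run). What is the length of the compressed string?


Input: cbaacc
Runs:
  'c' x 1 => "c1"
  'b' x 1 => "b1"
  'a' x 2 => "a2"
  'c' x 2 => "c2"
Compressed: "c1b1a2c2"
Compressed length: 8

8


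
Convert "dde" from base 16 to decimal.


Input: "dde" in base 16
Positional expansion:
  Digit 'd' (value 13) x 16^2 = 3328
  Digit 'd' (value 13) x 16^1 = 208
  Digit 'e' (value 14) x 16^0 = 14
Sum = 3550

3550


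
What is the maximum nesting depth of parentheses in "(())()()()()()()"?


Input: "(())()()()()()()"
Tracking depth:
  Position 0 '(': depth becomes 1
  Position 1 '(': depth becomes 2
  Position 2 ')': depth becomes 1
  Position 3 ')': depth becomes 0
  Position 4 '(': depth becomes 1
  Position 5 ')': depth becomes 0
  Position 6 '(': depth becomes 1
  Position 7 ')': depth becomes 0
  Position 8 '(': depth becomes 1
  Position 9 ')': depth becomes 0
  Position 10 '(': depth becomes 1
  Position 11 ')': depth becomes 0
  Position 12 '(': depth becomes 1
  Position 13 ')': depth becomes 0
  Position 14 '(': depth becomes 1
  Position 15 ')': depth becomes 0
Maximum depth reached: 2

2


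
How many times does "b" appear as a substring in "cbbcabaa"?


Searching for "b" in "cbbcabaa"
Scanning each position:
  Position 0: "c" => no
  Position 1: "b" => MATCH
  Position 2: "b" => MATCH
  Position 3: "c" => no
  Position 4: "a" => no
  Position 5: "b" => MATCH
  Position 6: "a" => no
  Position 7: "a" => no
Total occurrences: 3

3


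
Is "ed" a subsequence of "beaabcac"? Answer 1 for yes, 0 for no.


Check if "ed" is a subsequence of "beaabcac"
Greedy scan:
  Position 0 ('b'): no match needed
  Position 1 ('e'): matches sub[0] = 'e'
  Position 2 ('a'): no match needed
  Position 3 ('a'): no match needed
  Position 4 ('b'): no match needed
  Position 5 ('c'): no match needed
  Position 6 ('a'): no match needed
  Position 7 ('c'): no match needed
Only matched 1/2 characters => not a subsequence

0


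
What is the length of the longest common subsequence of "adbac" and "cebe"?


LCS of "adbac" and "cebe"
DP table:
           c    e    b    e
      0    0    0    0    0
  a   0    0    0    0    0
  d   0    0    0    0    0
  b   0    0    0    1    1
  a   0    0    0    1    1
  c   0    1    1    1    1
LCS length = dp[5][4] = 1

1


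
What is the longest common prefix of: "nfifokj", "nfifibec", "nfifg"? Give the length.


Words: nfifokj, nfifibec, nfifg
  Position 0: all 'n' => match
  Position 1: all 'f' => match
  Position 2: all 'i' => match
  Position 3: all 'f' => match
  Position 4: ('o', 'i', 'g') => mismatch, stop
LCP = "nfif" (length 4)

4


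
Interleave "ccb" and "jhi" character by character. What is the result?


Interleaving "ccb" and "jhi":
  Position 0: 'c' from first, 'j' from second => "cj"
  Position 1: 'c' from first, 'h' from second => "ch"
  Position 2: 'b' from first, 'i' from second => "bi"
Result: cjchbi

cjchbi


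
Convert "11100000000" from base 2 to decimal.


Input: "11100000000" in base 2
Positional expansion:
  Digit '1' (value 1) x 2^10 = 1024
  Digit '1' (value 1) x 2^9 = 512
  Digit '1' (value 1) x 2^8 = 256
  Digit '0' (value 0) x 2^7 = 0
  Digit '0' (value 0) x 2^6 = 0
  Digit '0' (value 0) x 2^5 = 0
  Digit '0' (value 0) x 2^4 = 0
  Digit '0' (value 0) x 2^3 = 0
  Digit '0' (value 0) x 2^2 = 0
  Digit '0' (value 0) x 2^1 = 0
  Digit '0' (value 0) x 2^0 = 0
Sum = 1792

1792


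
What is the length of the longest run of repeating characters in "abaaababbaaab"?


Input: "abaaababbaaab"
Scanning for longest run:
  Position 1 ('b'): new char, reset run to 1
  Position 2 ('a'): new char, reset run to 1
  Position 3 ('a'): continues run of 'a', length=2
  Position 4 ('a'): continues run of 'a', length=3
  Position 5 ('b'): new char, reset run to 1
  Position 6 ('a'): new char, reset run to 1
  Position 7 ('b'): new char, reset run to 1
  Position 8 ('b'): continues run of 'b', length=2
  Position 9 ('a'): new char, reset run to 1
  Position 10 ('a'): continues run of 'a', length=2
  Position 11 ('a'): continues run of 'a', length=3
  Position 12 ('b'): new char, reset run to 1
Longest run: 'a' with length 3

3


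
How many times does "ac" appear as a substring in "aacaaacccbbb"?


Searching for "ac" in "aacaaacccbbb"
Scanning each position:
  Position 0: "aa" => no
  Position 1: "ac" => MATCH
  Position 2: "ca" => no
  Position 3: "aa" => no
  Position 4: "aa" => no
  Position 5: "ac" => MATCH
  Position 6: "cc" => no
  Position 7: "cc" => no
  Position 8: "cb" => no
  Position 9: "bb" => no
  Position 10: "bb" => no
Total occurrences: 2

2


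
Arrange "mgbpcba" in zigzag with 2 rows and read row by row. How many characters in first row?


Zigzag "mgbpcba" into 2 rows:
Placing characters:
  'm' => row 0
  'g' => row 1
  'b' => row 0
  'p' => row 1
  'c' => row 0
  'b' => row 1
  'a' => row 0
Rows:
  Row 0: "mbca"
  Row 1: "gpb"
First row length: 4

4


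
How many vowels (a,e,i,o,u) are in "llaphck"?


Input: llaphck
Checking each character:
  'l' at position 0: consonant
  'l' at position 1: consonant
  'a' at position 2: vowel (running total: 1)
  'p' at position 3: consonant
  'h' at position 4: consonant
  'c' at position 5: consonant
  'k' at position 6: consonant
Total vowels: 1

1


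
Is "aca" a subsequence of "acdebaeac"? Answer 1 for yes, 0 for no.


Check if "aca" is a subsequence of "acdebaeac"
Greedy scan:
  Position 0 ('a'): matches sub[0] = 'a'
  Position 1 ('c'): matches sub[1] = 'c'
  Position 2 ('d'): no match needed
  Position 3 ('e'): no match needed
  Position 4 ('b'): no match needed
  Position 5 ('a'): matches sub[2] = 'a'
  Position 6 ('e'): no match needed
  Position 7 ('a'): no match needed
  Position 8 ('c'): no match needed
All 3 characters matched => is a subsequence

1


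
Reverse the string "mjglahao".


Input: mjglahao
Reading characters right to left:
  Position 7: 'o'
  Position 6: 'a'
  Position 5: 'h'
  Position 4: 'a'
  Position 3: 'l'
  Position 2: 'g'
  Position 1: 'j'
  Position 0: 'm'
Reversed: oahalgjm

oahalgjm


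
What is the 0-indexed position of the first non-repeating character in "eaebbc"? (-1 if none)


Input: eaebbc
Character frequencies:
  'a': 1
  'b': 2
  'c': 1
  'e': 2
Scanning left to right for freq == 1:
  Position 0 ('e'): freq=2, skip
  Position 1 ('a'): unique! => answer = 1

1


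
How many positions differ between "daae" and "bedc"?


Comparing "daae" and "bedc" position by position:
  Position 0: 'd' vs 'b' => DIFFER
  Position 1: 'a' vs 'e' => DIFFER
  Position 2: 'a' vs 'd' => DIFFER
  Position 3: 'e' vs 'c' => DIFFER
Positions that differ: 4

4


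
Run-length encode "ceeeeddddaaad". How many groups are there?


Input: ceeeeddddaaad
Scanning for consecutive runs:
  Group 1: 'c' x 1 (positions 0-0)
  Group 2: 'e' x 4 (positions 1-4)
  Group 3: 'd' x 4 (positions 5-8)
  Group 4: 'a' x 3 (positions 9-11)
  Group 5: 'd' x 1 (positions 12-12)
Total groups: 5

5


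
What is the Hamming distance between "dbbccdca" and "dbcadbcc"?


Comparing "dbbccdca" and "dbcadbcc" position by position:
  Position 0: 'd' vs 'd' => same
  Position 1: 'b' vs 'b' => same
  Position 2: 'b' vs 'c' => differ
  Position 3: 'c' vs 'a' => differ
  Position 4: 'c' vs 'd' => differ
  Position 5: 'd' vs 'b' => differ
  Position 6: 'c' vs 'c' => same
  Position 7: 'a' vs 'c' => differ
Total differences (Hamming distance): 5

5


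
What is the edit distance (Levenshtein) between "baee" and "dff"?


Computing edit distance: "baee" -> "dff"
DP table:
           d    f    f
      0    1    2    3
  b   1    1    2    3
  a   2    2    2    3
  e   3    3    3    3
  e   4    4    4    4
Edit distance = dp[4][3] = 4

4


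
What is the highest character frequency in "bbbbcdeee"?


Input: bbbbcdeee
Character counts:
  'b': 4
  'c': 1
  'd': 1
  'e': 3
Maximum frequency: 4

4


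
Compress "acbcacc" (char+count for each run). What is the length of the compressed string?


Input: acbcacc
Runs:
  'a' x 1 => "a1"
  'c' x 1 => "c1"
  'b' x 1 => "b1"
  'c' x 1 => "c1"
  'a' x 1 => "a1"
  'c' x 2 => "c2"
Compressed: "a1c1b1c1a1c2"
Compressed length: 12

12


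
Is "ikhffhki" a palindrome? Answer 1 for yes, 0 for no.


Input: ikhffhki
Reversed: ikhffhki
  Compare pos 0 ('i') with pos 7 ('i'): match
  Compare pos 1 ('k') with pos 6 ('k'): match
  Compare pos 2 ('h') with pos 5 ('h'): match
  Compare pos 3 ('f') with pos 4 ('f'): match
Result: palindrome

1


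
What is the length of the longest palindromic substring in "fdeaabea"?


Input: "fdeaabea"
Checking substrings for palindromes:
  [3:5] "aa" (len 2) => palindrome
Longest palindromic substring: "aa" with length 2

2


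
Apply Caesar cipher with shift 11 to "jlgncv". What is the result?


Caesar cipher: shift "jlgncv" by 11
  'j' (pos 9) + 11 = pos 20 = 'u'
  'l' (pos 11) + 11 = pos 22 = 'w'
  'g' (pos 6) + 11 = pos 17 = 'r'
  'n' (pos 13) + 11 = pos 24 = 'y'
  'c' (pos 2) + 11 = pos 13 = 'n'
  'v' (pos 21) + 11 = pos 6 = 'g'
Result: uwryng

uwryng


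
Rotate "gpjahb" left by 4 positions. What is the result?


Input: "gpjahb", rotate left by 4
First 4 characters: "gpja"
Remaining characters: "hb"
Concatenate remaining + first: "hb" + "gpja" = "hbgpja"

hbgpja


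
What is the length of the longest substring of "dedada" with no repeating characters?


Input: "dedada"
Sliding window (track last position of each char):
  Position 0 ('d'): window [0,0] length 1 -- new best
  Position 1 ('e'): window [0,1] length 2 -- new best
  Position 2 ('d'): repeat (last at 0), move window start to 1
  Position 2 ('d'): window [1,2] length 2
  Position 3 ('a'): window [1,3] length 3 -- new best
  Position 4 ('d'): repeat (last at 2), move window start to 3
  Position 4 ('d'): window [3,4] length 2
  Position 5 ('a'): repeat (last at 3), move window start to 4
  Position 5 ('a'): window [4,5] length 2
Longest substring with no repeats: "eda" with length 3

3


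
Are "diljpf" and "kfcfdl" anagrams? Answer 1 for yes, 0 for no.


Strings: "diljpf", "kfcfdl"
Sorted first:  dfijlp
Sorted second: cdffkl
Differ at position 0: 'd' vs 'c' => not anagrams

0


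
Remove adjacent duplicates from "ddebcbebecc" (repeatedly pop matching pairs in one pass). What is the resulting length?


Input: ddebcbebecc
Stack-based adjacent duplicate removal:
  Read 'd': push. Stack: d
  Read 'd': matches stack top 'd' => pop. Stack: (empty)
  Read 'e': push. Stack: e
  Read 'b': push. Stack: eb
  Read 'c': push. Stack: ebc
  Read 'b': push. Stack: ebcb
  Read 'e': push. Stack: ebcbe
  Read 'b': push. Stack: ebcbeb
  Read 'e': push. Stack: ebcbebe
  Read 'c': push. Stack: ebcbebec
  Read 'c': matches stack top 'c' => pop. Stack: ebcbebe
Final stack: "ebcbebe" (length 7)

7


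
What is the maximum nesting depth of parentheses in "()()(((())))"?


Input: "()()(((())))"
Tracking depth:
  Position 0 '(': depth becomes 1
  Position 1 ')': depth becomes 0
  Position 2 '(': depth becomes 1
  Position 3 ')': depth becomes 0
  Position 4 '(': depth becomes 1
  Position 5 '(': depth becomes 2
  Position 6 '(': depth becomes 3
  Position 7 '(': depth becomes 4
  Position 8 ')': depth becomes 3
  Position 9 ')': depth becomes 2
  Position 10 ')': depth becomes 1
  Position 11 ')': depth becomes 0
Maximum depth reached: 4

4


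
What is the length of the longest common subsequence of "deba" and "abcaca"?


LCS of "deba" and "abcaca"
DP table:
           a    b    c    a    c    a
      0    0    0    0    0    0    0
  d   0    0    0    0    0    0    0
  e   0    0    0    0    0    0    0
  b   0    0    1    1    1    1    1
  a   0    1    1    1    2    2    2
LCS length = dp[4][6] = 2

2


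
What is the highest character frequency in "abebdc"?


Input: abebdc
Character counts:
  'a': 1
  'b': 2
  'c': 1
  'd': 1
  'e': 1
Maximum frequency: 2

2


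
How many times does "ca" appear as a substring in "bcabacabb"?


Searching for "ca" in "bcabacabb"
Scanning each position:
  Position 0: "bc" => no
  Position 1: "ca" => MATCH
  Position 2: "ab" => no
  Position 3: "ba" => no
  Position 4: "ac" => no
  Position 5: "ca" => MATCH
  Position 6: "ab" => no
  Position 7: "bb" => no
Total occurrences: 2

2


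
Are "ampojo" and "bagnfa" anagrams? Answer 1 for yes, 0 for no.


Strings: "ampojo", "bagnfa"
Sorted first:  ajmoop
Sorted second: aabfgn
Differ at position 1: 'j' vs 'a' => not anagrams

0


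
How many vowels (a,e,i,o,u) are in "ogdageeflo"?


Input: ogdageeflo
Checking each character:
  'o' at position 0: vowel (running total: 1)
  'g' at position 1: consonant
  'd' at position 2: consonant
  'a' at position 3: vowel (running total: 2)
  'g' at position 4: consonant
  'e' at position 5: vowel (running total: 3)
  'e' at position 6: vowel (running total: 4)
  'f' at position 7: consonant
  'l' at position 8: consonant
  'o' at position 9: vowel (running total: 5)
Total vowels: 5

5


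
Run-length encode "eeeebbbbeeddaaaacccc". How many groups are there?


Input: eeeebbbbeeddaaaacccc
Scanning for consecutive runs:
  Group 1: 'e' x 4 (positions 0-3)
  Group 2: 'b' x 4 (positions 4-7)
  Group 3: 'e' x 2 (positions 8-9)
  Group 4: 'd' x 2 (positions 10-11)
  Group 5: 'a' x 4 (positions 12-15)
  Group 6: 'c' x 4 (positions 16-19)
Total groups: 6

6


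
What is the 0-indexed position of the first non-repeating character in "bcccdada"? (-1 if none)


Input: bcccdada
Character frequencies:
  'a': 2
  'b': 1
  'c': 3
  'd': 2
Scanning left to right for freq == 1:
  Position 0 ('b'): unique! => answer = 0

0


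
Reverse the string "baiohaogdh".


Input: baiohaogdh
Reading characters right to left:
  Position 9: 'h'
  Position 8: 'd'
  Position 7: 'g'
  Position 6: 'o'
  Position 5: 'a'
  Position 4: 'h'
  Position 3: 'o'
  Position 2: 'i'
  Position 1: 'a'
  Position 0: 'b'
Reversed: hdgoahoiab

hdgoahoiab


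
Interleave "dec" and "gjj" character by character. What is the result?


Interleaving "dec" and "gjj":
  Position 0: 'd' from first, 'g' from second => "dg"
  Position 1: 'e' from first, 'j' from second => "ej"
  Position 2: 'c' from first, 'j' from second => "cj"
Result: dgejcj

dgejcj


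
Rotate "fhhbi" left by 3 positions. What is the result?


Input: "fhhbi", rotate left by 3
First 3 characters: "fhh"
Remaining characters: "bi"
Concatenate remaining + first: "bi" + "fhh" = "bifhh"

bifhh


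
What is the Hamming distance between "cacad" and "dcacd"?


Comparing "cacad" and "dcacd" position by position:
  Position 0: 'c' vs 'd' => differ
  Position 1: 'a' vs 'c' => differ
  Position 2: 'c' vs 'a' => differ
  Position 3: 'a' vs 'c' => differ
  Position 4: 'd' vs 'd' => same
Total differences (Hamming distance): 4

4


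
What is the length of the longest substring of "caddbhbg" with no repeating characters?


Input: "caddbhbg"
Sliding window (track last position of each char):
  Position 0 ('c'): window [0,0] length 1 -- new best
  Position 1 ('a'): window [0,1] length 2 -- new best
  Position 2 ('d'): window [0,2] length 3 -- new best
  Position 3 ('d'): repeat (last at 2), move window start to 3
  Position 3 ('d'): window [3,3] length 1
  Position 4 ('b'): window [3,4] length 2
  Position 5 ('h'): window [3,5] length 3
  Position 6 ('b'): repeat (last at 4), move window start to 5
  Position 6 ('b'): window [5,6] length 2
  Position 7 ('g'): window [5,7] length 3
Longest substring with no repeats: "cad" with length 3

3


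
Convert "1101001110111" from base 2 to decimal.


Input: "1101001110111" in base 2
Positional expansion:
  Digit '1' (value 1) x 2^12 = 4096
  Digit '1' (value 1) x 2^11 = 2048
  Digit '0' (value 0) x 2^10 = 0
  Digit '1' (value 1) x 2^9 = 512
  Digit '0' (value 0) x 2^8 = 0
  Digit '0' (value 0) x 2^7 = 0
  Digit '1' (value 1) x 2^6 = 64
  Digit '1' (value 1) x 2^5 = 32
  Digit '1' (value 1) x 2^4 = 16
  Digit '0' (value 0) x 2^3 = 0
  Digit '1' (value 1) x 2^2 = 4
  Digit '1' (value 1) x 2^1 = 2
  Digit '1' (value 1) x 2^0 = 1
Sum = 6775

6775


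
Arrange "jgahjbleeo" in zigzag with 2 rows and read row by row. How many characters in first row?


Zigzag "jgahjbleeo" into 2 rows:
Placing characters:
  'j' => row 0
  'g' => row 1
  'a' => row 0
  'h' => row 1
  'j' => row 0
  'b' => row 1
  'l' => row 0
  'e' => row 1
  'e' => row 0
  'o' => row 1
Rows:
  Row 0: "jajle"
  Row 1: "ghbeo"
First row length: 5

5


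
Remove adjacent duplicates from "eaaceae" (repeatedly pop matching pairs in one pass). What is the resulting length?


Input: eaaceae
Stack-based adjacent duplicate removal:
  Read 'e': push. Stack: e
  Read 'a': push. Stack: ea
  Read 'a': matches stack top 'a' => pop. Stack: e
  Read 'c': push. Stack: ec
  Read 'e': push. Stack: ece
  Read 'a': push. Stack: ecea
  Read 'e': push. Stack: eceae
Final stack: "eceae" (length 5)

5


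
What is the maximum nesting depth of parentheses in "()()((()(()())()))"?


Input: "()()((()(()())()))"
Tracking depth:
  Position 0 '(': depth becomes 1
  Position 1 ')': depth becomes 0
  Position 2 '(': depth becomes 1
  Position 3 ')': depth becomes 0
  Position 4 '(': depth becomes 1
  Position 5 '(': depth becomes 2
  Position 6 '(': depth becomes 3
  Position 7 ')': depth becomes 2
  Position 8 '(': depth becomes 3
  Position 9 '(': depth becomes 4
  Position 10 ')': depth becomes 3
  Position 11 '(': depth becomes 4
  Position 12 ')': depth becomes 3
  Position 13 ')': depth becomes 2
  Position 14 '(': depth becomes 3
  Position 15 ')': depth becomes 2
  Position 16 ')': depth becomes 1
  Position 17 ')': depth becomes 0
Maximum depth reached: 4

4


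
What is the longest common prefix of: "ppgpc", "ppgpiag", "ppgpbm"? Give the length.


Words: ppgpc, ppgpiag, ppgpbm
  Position 0: all 'p' => match
  Position 1: all 'p' => match
  Position 2: all 'g' => match
  Position 3: all 'p' => match
  Position 4: ('c', 'i', 'b') => mismatch, stop
LCP = "ppgp" (length 4)

4


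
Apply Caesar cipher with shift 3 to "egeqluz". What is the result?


Caesar cipher: shift "egeqluz" by 3
  'e' (pos 4) + 3 = pos 7 = 'h'
  'g' (pos 6) + 3 = pos 9 = 'j'
  'e' (pos 4) + 3 = pos 7 = 'h'
  'q' (pos 16) + 3 = pos 19 = 't'
  'l' (pos 11) + 3 = pos 14 = 'o'
  'u' (pos 20) + 3 = pos 23 = 'x'
  'z' (pos 25) + 3 = pos 2 = 'c'
Result: hjhtoxc

hjhtoxc


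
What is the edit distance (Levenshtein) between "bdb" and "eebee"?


Computing edit distance: "bdb" -> "eebee"
DP table:
           e    e    b    e    e
      0    1    2    3    4    5
  b   1    1    2    2    3    4
  d   2    2    2    3    3    4
  b   3    3    3    2    3    4
Edit distance = dp[3][5] = 4

4


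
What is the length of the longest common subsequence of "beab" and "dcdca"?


LCS of "beab" and "dcdca"
DP table:
           d    c    d    c    a
      0    0    0    0    0    0
  b   0    0    0    0    0    0
  e   0    0    0    0    0    0
  a   0    0    0    0    0    1
  b   0    0    0    0    0    1
LCS length = dp[4][5] = 1

1


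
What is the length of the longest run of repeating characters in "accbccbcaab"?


Input: "accbccbcaab"
Scanning for longest run:
  Position 1 ('c'): new char, reset run to 1
  Position 2 ('c'): continues run of 'c', length=2
  Position 3 ('b'): new char, reset run to 1
  Position 4 ('c'): new char, reset run to 1
  Position 5 ('c'): continues run of 'c', length=2
  Position 6 ('b'): new char, reset run to 1
  Position 7 ('c'): new char, reset run to 1
  Position 8 ('a'): new char, reset run to 1
  Position 9 ('a'): continues run of 'a', length=2
  Position 10 ('b'): new char, reset run to 1
Longest run: 'c' with length 2

2


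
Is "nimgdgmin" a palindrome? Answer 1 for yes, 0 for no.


Input: nimgdgmin
Reversed: nimgdgmin
  Compare pos 0 ('n') with pos 8 ('n'): match
  Compare pos 1 ('i') with pos 7 ('i'): match
  Compare pos 2 ('m') with pos 6 ('m'): match
  Compare pos 3 ('g') with pos 5 ('g'): match
Result: palindrome

1


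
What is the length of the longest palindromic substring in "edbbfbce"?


Input: "edbbfbce"
Checking substrings for palindromes:
  [3:6] "bfb" (len 3) => palindrome
  [2:4] "bb" (len 2) => palindrome
Longest palindromic substring: "bfb" with length 3

3


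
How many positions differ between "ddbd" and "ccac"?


Comparing "ddbd" and "ccac" position by position:
  Position 0: 'd' vs 'c' => DIFFER
  Position 1: 'd' vs 'c' => DIFFER
  Position 2: 'b' vs 'a' => DIFFER
  Position 3: 'd' vs 'c' => DIFFER
Positions that differ: 4

4


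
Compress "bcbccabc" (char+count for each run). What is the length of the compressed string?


Input: bcbccabc
Runs:
  'b' x 1 => "b1"
  'c' x 1 => "c1"
  'b' x 1 => "b1"
  'c' x 2 => "c2"
  'a' x 1 => "a1"
  'b' x 1 => "b1"
  'c' x 1 => "c1"
Compressed: "b1c1b1c2a1b1c1"
Compressed length: 14

14


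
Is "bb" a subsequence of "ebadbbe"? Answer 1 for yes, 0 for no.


Check if "bb" is a subsequence of "ebadbbe"
Greedy scan:
  Position 0 ('e'): no match needed
  Position 1 ('b'): matches sub[0] = 'b'
  Position 2 ('a'): no match needed
  Position 3 ('d'): no match needed
  Position 4 ('b'): matches sub[1] = 'b'
  Position 5 ('b'): no match needed
  Position 6 ('e'): no match needed
All 2 characters matched => is a subsequence

1


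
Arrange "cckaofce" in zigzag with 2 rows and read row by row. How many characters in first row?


Zigzag "cckaofce" into 2 rows:
Placing characters:
  'c' => row 0
  'c' => row 1
  'k' => row 0
  'a' => row 1
  'o' => row 0
  'f' => row 1
  'c' => row 0
  'e' => row 1
Rows:
  Row 0: "ckoc"
  Row 1: "cafe"
First row length: 4

4


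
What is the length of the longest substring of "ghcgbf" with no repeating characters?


Input: "ghcgbf"
Sliding window (track last position of each char):
  Position 0 ('g'): window [0,0] length 1 -- new best
  Position 1 ('h'): window [0,1] length 2 -- new best
  Position 2 ('c'): window [0,2] length 3 -- new best
  Position 3 ('g'): repeat (last at 0), move window start to 1
  Position 3 ('g'): window [1,3] length 3
  Position 4 ('b'): window [1,4] length 4 -- new best
  Position 5 ('f'): window [1,5] length 5 -- new best
Longest substring with no repeats: "hcgbf" with length 5

5


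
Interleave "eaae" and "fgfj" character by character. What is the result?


Interleaving "eaae" and "fgfj":
  Position 0: 'e' from first, 'f' from second => "ef"
  Position 1: 'a' from first, 'g' from second => "ag"
  Position 2: 'a' from first, 'f' from second => "af"
  Position 3: 'e' from first, 'j' from second => "ej"
Result: efagafej

efagafej


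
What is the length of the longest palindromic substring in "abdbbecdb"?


Input: "abdbbecdb"
Checking substrings for palindromes:
  [1:4] "bdb" (len 3) => palindrome
  [3:5] "bb" (len 2) => palindrome
Longest palindromic substring: "bdb" with length 3

3


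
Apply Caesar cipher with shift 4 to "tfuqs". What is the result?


Caesar cipher: shift "tfuqs" by 4
  't' (pos 19) + 4 = pos 23 = 'x'
  'f' (pos 5) + 4 = pos 9 = 'j'
  'u' (pos 20) + 4 = pos 24 = 'y'
  'q' (pos 16) + 4 = pos 20 = 'u'
  's' (pos 18) + 4 = pos 22 = 'w'
Result: xjyuw

xjyuw


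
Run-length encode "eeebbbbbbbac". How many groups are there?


Input: eeebbbbbbbac
Scanning for consecutive runs:
  Group 1: 'e' x 3 (positions 0-2)
  Group 2: 'b' x 7 (positions 3-9)
  Group 3: 'a' x 1 (positions 10-10)
  Group 4: 'c' x 1 (positions 11-11)
Total groups: 4

4


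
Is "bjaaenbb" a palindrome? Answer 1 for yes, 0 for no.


Input: bjaaenbb
Reversed: bbneaajb
  Compare pos 0 ('b') with pos 7 ('b'): match
  Compare pos 1 ('j') with pos 6 ('b'): MISMATCH
  Compare pos 2 ('a') with pos 5 ('n'): MISMATCH
  Compare pos 3 ('a') with pos 4 ('e'): MISMATCH
Result: not a palindrome

0


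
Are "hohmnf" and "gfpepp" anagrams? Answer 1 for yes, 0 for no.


Strings: "hohmnf", "gfpepp"
Sorted first:  fhhmno
Sorted second: efgppp
Differ at position 0: 'f' vs 'e' => not anagrams

0


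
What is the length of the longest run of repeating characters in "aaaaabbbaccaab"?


Input: "aaaaabbbaccaab"
Scanning for longest run:
  Position 1 ('a'): continues run of 'a', length=2
  Position 2 ('a'): continues run of 'a', length=3
  Position 3 ('a'): continues run of 'a', length=4
  Position 4 ('a'): continues run of 'a', length=5
  Position 5 ('b'): new char, reset run to 1
  Position 6 ('b'): continues run of 'b', length=2
  Position 7 ('b'): continues run of 'b', length=3
  Position 8 ('a'): new char, reset run to 1
  Position 9 ('c'): new char, reset run to 1
  Position 10 ('c'): continues run of 'c', length=2
  Position 11 ('a'): new char, reset run to 1
  Position 12 ('a'): continues run of 'a', length=2
  Position 13 ('b'): new char, reset run to 1
Longest run: 'a' with length 5

5


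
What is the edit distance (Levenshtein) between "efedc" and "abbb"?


Computing edit distance: "efedc" -> "abbb"
DP table:
           a    b    b    b
      0    1    2    3    4
  e   1    1    2    3    4
  f   2    2    2    3    4
  e   3    3    3    3    4
  d   4    4    4    4    4
  c   5    5    5    5    5
Edit distance = dp[5][4] = 5

5


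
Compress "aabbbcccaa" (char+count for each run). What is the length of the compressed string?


Input: aabbbcccaa
Runs:
  'a' x 2 => "a2"
  'b' x 3 => "b3"
  'c' x 3 => "c3"
  'a' x 2 => "a2"
Compressed: "a2b3c3a2"
Compressed length: 8

8


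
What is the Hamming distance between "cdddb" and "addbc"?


Comparing "cdddb" and "addbc" position by position:
  Position 0: 'c' vs 'a' => differ
  Position 1: 'd' vs 'd' => same
  Position 2: 'd' vs 'd' => same
  Position 3: 'd' vs 'b' => differ
  Position 4: 'b' vs 'c' => differ
Total differences (Hamming distance): 3

3


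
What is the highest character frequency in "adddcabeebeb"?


Input: adddcabeebeb
Character counts:
  'a': 2
  'b': 3
  'c': 1
  'd': 3
  'e': 3
Maximum frequency: 3

3


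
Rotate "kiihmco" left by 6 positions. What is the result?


Input: "kiihmco", rotate left by 6
First 6 characters: "kiihmc"
Remaining characters: "o"
Concatenate remaining + first: "o" + "kiihmc" = "okiihmc"

okiihmc


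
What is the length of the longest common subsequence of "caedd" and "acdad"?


LCS of "caedd" and "acdad"
DP table:
           a    c    d    a    d
      0    0    0    0    0    0
  c   0    0    1    1    1    1
  a   0    1    1    1    2    2
  e   0    1    1    1    2    2
  d   0    1    1    2    2    3
  d   0    1    1    2    2    3
LCS length = dp[5][5] = 3

3


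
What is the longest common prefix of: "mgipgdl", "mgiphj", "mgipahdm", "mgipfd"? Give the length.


Words: mgipgdl, mgiphj, mgipahdm, mgipfd
  Position 0: all 'm' => match
  Position 1: all 'g' => match
  Position 2: all 'i' => match
  Position 3: all 'p' => match
  Position 4: ('g', 'h', 'a', 'f') => mismatch, stop
LCP = "mgip" (length 4)

4


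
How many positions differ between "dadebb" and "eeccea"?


Comparing "dadebb" and "eeccea" position by position:
  Position 0: 'd' vs 'e' => DIFFER
  Position 1: 'a' vs 'e' => DIFFER
  Position 2: 'd' vs 'c' => DIFFER
  Position 3: 'e' vs 'c' => DIFFER
  Position 4: 'b' vs 'e' => DIFFER
  Position 5: 'b' vs 'a' => DIFFER
Positions that differ: 6

6


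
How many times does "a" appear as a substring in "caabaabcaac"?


Searching for "a" in "caabaabcaac"
Scanning each position:
  Position 0: "c" => no
  Position 1: "a" => MATCH
  Position 2: "a" => MATCH
  Position 3: "b" => no
  Position 4: "a" => MATCH
  Position 5: "a" => MATCH
  Position 6: "b" => no
  Position 7: "c" => no
  Position 8: "a" => MATCH
  Position 9: "a" => MATCH
  Position 10: "c" => no
Total occurrences: 6

6


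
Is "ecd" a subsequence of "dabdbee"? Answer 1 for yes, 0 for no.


Check if "ecd" is a subsequence of "dabdbee"
Greedy scan:
  Position 0 ('d'): no match needed
  Position 1 ('a'): no match needed
  Position 2 ('b'): no match needed
  Position 3 ('d'): no match needed
  Position 4 ('b'): no match needed
  Position 5 ('e'): matches sub[0] = 'e'
  Position 6 ('e'): no match needed
Only matched 1/3 characters => not a subsequence

0


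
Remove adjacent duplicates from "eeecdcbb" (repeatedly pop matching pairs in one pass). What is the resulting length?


Input: eeecdcbb
Stack-based adjacent duplicate removal:
  Read 'e': push. Stack: e
  Read 'e': matches stack top 'e' => pop. Stack: (empty)
  Read 'e': push. Stack: e
  Read 'c': push. Stack: ec
  Read 'd': push. Stack: ecd
  Read 'c': push. Stack: ecdc
  Read 'b': push. Stack: ecdcb
  Read 'b': matches stack top 'b' => pop. Stack: ecdc
Final stack: "ecdc" (length 4)

4


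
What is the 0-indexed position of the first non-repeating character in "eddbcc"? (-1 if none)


Input: eddbcc
Character frequencies:
  'b': 1
  'c': 2
  'd': 2
  'e': 1
Scanning left to right for freq == 1:
  Position 0 ('e'): unique! => answer = 0

0


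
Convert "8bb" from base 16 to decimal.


Input: "8bb" in base 16
Positional expansion:
  Digit '8' (value 8) x 16^2 = 2048
  Digit 'b' (value 11) x 16^1 = 176
  Digit 'b' (value 11) x 16^0 = 11
Sum = 2235

2235


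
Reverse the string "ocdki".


Input: ocdki
Reading characters right to left:
  Position 4: 'i'
  Position 3: 'k'
  Position 2: 'd'
  Position 1: 'c'
  Position 0: 'o'
Reversed: ikdco

ikdco


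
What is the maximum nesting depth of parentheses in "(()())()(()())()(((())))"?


Input: "(()())()(()())()(((())))"
Tracking depth:
  Position 0 '(': depth becomes 1
  Position 1 '(': depth becomes 2
  Position 2 ')': depth becomes 1
  Position 3 '(': depth becomes 2
  Position 4 ')': depth becomes 1
  Position 5 ')': depth becomes 0
  Position 6 '(': depth becomes 1
  Position 7 ')': depth becomes 0
  Position 8 '(': depth becomes 1
  Position 9 '(': depth becomes 2
  Position 10 ')': depth becomes 1
  Position 11 '(': depth becomes 2
  Position 12 ')': depth becomes 1
  Position 13 ')': depth becomes 0
  Position 14 '(': depth becomes 1
  Position 15 ')': depth becomes 0
  Position 16 '(': depth becomes 1
  Position 17 '(': depth becomes 2
  Position 18 '(': depth becomes 3
  Position 19 '(': depth becomes 4
  Position 20 ')': depth becomes 3
  Position 21 ')': depth becomes 2
  Position 22 ')': depth becomes 1
  Position 23 ')': depth becomes 0
Maximum depth reached: 4

4
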